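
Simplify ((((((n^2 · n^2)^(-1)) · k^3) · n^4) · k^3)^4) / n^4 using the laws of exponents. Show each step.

((((((n^2 · n^2)^(-1)) · k^3) · n^4) · k^3)^4) / n^4
= ((((((n^2 · n^2)^(-1)) · k^3) · n^4)^4) · ((k^3)^4)) / n^4    [power of a product]
= ((((((n^2 · n^2)^(-1)) · k^3)^4) · ((n^4)^4)) · ((k^3)^4)) / n^4    [power of a product]
= ((((((n^2 · n^2)^(-1))^4) · ((k^3)^4)) · ((n^4)^4)) · ((k^3)^4)) / n^4    [power of a product]
= (((((n^2 · n^2)^(-4)) · ((k^3)^4)) · ((n^4)^4)) · ((k^3)^4)) / n^4    [power of a power]
= ((((((n^2)^(-4)) · ((n^2)^(-4))) · ((k^3)^4)) · ((n^4)^4)) · ((k^3)^4)) / n^4    [power of a product]
= ((((n^(-8) · ((n^2)^(-4))) · ((k^3)^4)) · ((n^4)^4)) · ((k^3)^4)) / n^4    [power of a power]
= ((((n^(-8) · n^(-8)) · ((k^3)^4)) · ((n^4)^4)) · ((k^3)^4)) / n^4    [power of a power]
= (((n^(-16) · ((k^3)^4)) · ((n^4)^4)) · ((k^3)^4)) / n^4    [product of powers]
= (((n^(-16) · k^12) · ((n^4)^4)) · ((k^3)^4)) / n^4    [power of a power]
= (((n^(-16) · k^12) · n^16) · ((k^3)^4)) / n^4    [power of a power]
= (((n^(-16) · k^12) · n^16) · k^12) / n^4    [power of a power]
= k^24n^(-4)    [quotient of powers; product of powers]

k^24n^(-4)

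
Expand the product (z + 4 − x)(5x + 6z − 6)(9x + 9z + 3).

(z + 4 − x)(5x + 6z − 6)(9x + 9z + 3)
= (5xz + 6z^2 − 6z + 20x + 24z − 24 − 5x^2 − 6xz + 6x)(9x + 9z + 3)    [distributive law]
= (−xz + 6z^2 + 18z + 26x − 24 − 5x^2)(9x + 9z + 3)    [combine like terms]
= −9x^2z − 9xz^2 − 3xz + 54xz^2 + 54z^3 + 18z^2 + 162xz + 162z^2 + 54z + 234x^2 + 234xz + 78x − 216x − 216z − 72 − 45x^3 − 45x^2z − 15x^2    [distributive law]
= −54x^2z + 45xz^2 + 393xz + 54z^3 + 180z^2 − 162z + 219x^2 − 138x − 72 − 45x^3    [combine like terms]

−54x^2z + 45xz^2 + 393xz + 54z^3 + 180z^2 − 162z + 219x^2 − 138x − 72 − 45x^3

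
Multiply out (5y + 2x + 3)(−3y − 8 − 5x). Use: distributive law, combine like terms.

−15y² − 49y − 31xy − 31x − 10x² − 24

(5y + 2x + 3)(−3y − 8 − 5x)
= −15y² − 40y − 25xy − 6xy − 16x − 10x² − 9y − 24 − 15x    [distributive law]
= −15y² − 49y − 31xy − 31x − 10x² − 24    [combine like terms]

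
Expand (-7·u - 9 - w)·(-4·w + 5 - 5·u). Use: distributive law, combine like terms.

(-7·u - 9 - w)·(-4·w + 5 - 5·u)
= 28·u·w - 35·u + 35·u^2 + 36·w - 45 + 45·u + 4·w^2 - 5·w + 5·u·w    [distributive law]
= 33·u·w + 10·u + 35·u^2 + 31·w - 45 + 4·w^2    [combine like terms]

33·u·w + 10·u + 35·u^2 + 31·w - 45 + 4·w^2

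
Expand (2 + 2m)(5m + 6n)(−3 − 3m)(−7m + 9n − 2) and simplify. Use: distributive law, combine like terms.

(2 + 2m)(5m + 6n)(−3 − 3m)(−7m + 9n − 2)
= (10m + 12n + 10m² + 12mn)(−3 − 3m)(−7m + 9n − 2)    [distributive law]
= (−30m − 30m² − 36n − 36mn − 30m² − 30m³ − 36mn − 36m²n)(−7m + 9n − 2)    [distributive law]
= (−30m − 60m² − 36n − 72mn − 30m³ − 36m²n)(−7m + 9n − 2)    [combine like terms]
= 210m² − 270mn + 60m + 420m³ − 540m²n + 120m² + 252mn − 324n² + 72n + 504m²n − 648mn² + 144mn + 210m⁴ − 270m³n + 60m³ + 252m³n − 324m²n² + 72m²n    [distributive law]
= 330m² + 126mn + 60m + 480m³ + 36m²n − 324n² + 72n − 648mn² + 210m⁴ − 18m³n − 324m²n²    [combine like terms]

330m² + 126mn + 60m + 480m³ + 36m²n − 324n² + 72n − 648mn² + 210m⁴ − 18m³n − 324m²n²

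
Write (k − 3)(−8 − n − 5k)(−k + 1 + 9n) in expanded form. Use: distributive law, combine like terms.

−12k^2 − 17k + 59kn − 44k^2n − 9kn^2 + 5k^3 + 24 + 219n + 27n^2

(k − 3)(−8 − n − 5k)(−k + 1 + 9n)
= (−8k − kn − 5k^2 + 24 + 3n + 15k)(−k + 1 + 9n)    [distributive law]
= (7k − kn − 5k^2 + 24 + 3n)(−k + 1 + 9n)    [combine like terms]
= −7k^2 + 7k + 63kn + k^2n − kn − 9kn^2 + 5k^3 − 5k^2 − 45k^2n − 24k + 24 + 216n − 3kn + 3n + 27n^2    [distributive law]
= −12k^2 − 17k + 59kn − 44k^2n − 9kn^2 + 5k^3 + 24 + 219n + 27n^2    [combine like terms]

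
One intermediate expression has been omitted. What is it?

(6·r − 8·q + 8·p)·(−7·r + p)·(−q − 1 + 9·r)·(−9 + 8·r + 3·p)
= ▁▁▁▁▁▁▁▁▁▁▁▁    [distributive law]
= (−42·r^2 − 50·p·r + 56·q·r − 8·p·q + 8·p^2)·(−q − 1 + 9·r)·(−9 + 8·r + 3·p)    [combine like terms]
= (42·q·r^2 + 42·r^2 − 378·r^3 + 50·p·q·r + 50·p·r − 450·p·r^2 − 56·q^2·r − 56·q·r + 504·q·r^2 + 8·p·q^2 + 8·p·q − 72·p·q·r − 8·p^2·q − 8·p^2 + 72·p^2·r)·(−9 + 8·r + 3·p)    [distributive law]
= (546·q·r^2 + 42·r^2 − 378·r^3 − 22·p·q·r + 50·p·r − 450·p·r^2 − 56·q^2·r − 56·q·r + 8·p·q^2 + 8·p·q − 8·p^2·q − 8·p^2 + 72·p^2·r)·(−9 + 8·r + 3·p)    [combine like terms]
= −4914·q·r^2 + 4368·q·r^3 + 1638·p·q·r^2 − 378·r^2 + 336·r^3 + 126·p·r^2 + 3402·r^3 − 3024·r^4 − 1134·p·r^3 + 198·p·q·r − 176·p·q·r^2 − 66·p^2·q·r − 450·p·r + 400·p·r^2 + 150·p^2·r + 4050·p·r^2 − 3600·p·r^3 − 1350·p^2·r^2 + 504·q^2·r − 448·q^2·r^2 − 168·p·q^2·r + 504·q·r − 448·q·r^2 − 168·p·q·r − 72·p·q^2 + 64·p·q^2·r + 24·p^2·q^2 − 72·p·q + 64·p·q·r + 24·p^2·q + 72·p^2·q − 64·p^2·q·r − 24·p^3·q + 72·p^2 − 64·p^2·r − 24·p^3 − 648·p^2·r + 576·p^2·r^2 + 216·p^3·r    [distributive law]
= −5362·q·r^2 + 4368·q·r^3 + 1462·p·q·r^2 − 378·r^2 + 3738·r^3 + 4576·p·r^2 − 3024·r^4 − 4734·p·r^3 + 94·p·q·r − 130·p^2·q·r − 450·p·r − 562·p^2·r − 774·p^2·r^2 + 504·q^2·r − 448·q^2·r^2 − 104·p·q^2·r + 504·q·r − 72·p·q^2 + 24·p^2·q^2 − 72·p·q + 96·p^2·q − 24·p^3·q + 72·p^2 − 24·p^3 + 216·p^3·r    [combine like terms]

By distributive law:

(−42·r^2 + 6·p·r + 56·q·r − 8·p·q − 56·p·r + 8·p^2)·(−q − 1 + 9·r)·(−9 + 8·r + 3·p)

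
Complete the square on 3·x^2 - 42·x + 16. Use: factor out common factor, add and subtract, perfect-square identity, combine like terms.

3(x - 7)^2 - 131

3·x^2 - 42·x + 16
= 3(x^2 - 14·x) + 16    [factor out 3 from the x-terms]
= 3(x^2 - 14·x + 49 - 49) + 16    [add and subtract 49 inside the bracket]
= 3(x - 7)^2 - 147 + 16    [perfect-square identity]
= 3(x - 7)^2 - 131    [combine constants]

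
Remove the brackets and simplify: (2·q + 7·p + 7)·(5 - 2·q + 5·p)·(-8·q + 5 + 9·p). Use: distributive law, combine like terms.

(2·q + 7·p + 7)·(5 - 2·q + 5·p)·(-8·q + 5 + 9·p)
= (10·q - 4·q^2 + 10·p·q + 35·p - 14·p·q + 35·p^2 + 35 - 14·q + 35·p)·(-8·q + 5 + 9·p)    [distributive law]
= (-4·q - 4·q^2 - 4·p·q + 70·p + 35·p^2 + 35)·(-8·q + 5 + 9·p)    [combine like terms]
= 32·q^2 - 20·q - 36·p·q + 32·q^3 - 20·q^2 - 36·p·q^2 + 32·p·q^2 - 20·p·q - 36·p^2·q - 560·p·q + 350·p + 630·p^2 - 280·p^2·q + 175·p^2 + 315·p^3 - 280·q + 175 + 315·p    [distributive law]
= 12·q^2 - 300·q - 616·p·q + 32·q^3 - 4·p·q^2 - 316·p^2·q + 665·p + 805·p^2 + 315·p^3 + 175    [combine like terms]

12·q^2 - 300·q - 616·p·q + 32·q^3 - 4·p·q^2 - 316·p^2·q + 665·p + 805·p^2 + 315·p^3 + 175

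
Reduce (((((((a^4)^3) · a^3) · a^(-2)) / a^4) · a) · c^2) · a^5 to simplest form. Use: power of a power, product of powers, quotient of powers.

a^15c^2

(((((((a^4)^3) · a^3) · a^(-2)) / a^4) · a) · c^2) · a^5
= (((((a^12 · a^3) · a^(-2)) / a^4) · a) · c^2) · a^5    [power of a power]
= ((((a^15 · a^(-2)) / a^4) · a) · c^2) · a^5    [product of powers]
= (((a^13 / a^4) · a) · c^2) · a^5    [product of powers]
= ((a^9 · a) · c^2) · a^5    [quotient of powers]
= (a^10 · c^2) · a^5    [product of powers]
= a^15c^2    [product of powers]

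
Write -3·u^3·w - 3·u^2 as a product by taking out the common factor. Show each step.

3·u^2(-u·w - 1)

-3·u^3·w - 3·u^2
= 3(-u^3·w - u^2)    [factor out 3]
= 3·u^2(-u·w - 1)    [factor out u^2]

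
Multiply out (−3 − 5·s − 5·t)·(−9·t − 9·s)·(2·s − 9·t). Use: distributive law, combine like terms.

−189·s·t − 243·t² + 54·s² − 225·s²·t − 720·s·t² + 90·s³ − 405·t³

(−3 − 5·s − 5·t)·(−9·t − 9·s)·(2·s − 9·t)
= (27·t + 27·s + 45·s·t + 45·s² + 45·t² + 45·s·t)·(2·s − 9·t)    [distributive law]
= (27·t + 27·s + 90·s·t + 45·s² + 45·t²)·(2·s − 9·t)    [combine like terms]
= 54·s·t − 243·t² + 54·s² − 243·s·t + 180·s²·t − 810·s·t² + 90·s³ − 405·s²·t + 90·s·t² − 405·t³    [distributive law]
= −189·s·t − 243·t² + 54·s² − 225·s²·t − 720·s·t² + 90·s³ − 405·t³    [combine like terms]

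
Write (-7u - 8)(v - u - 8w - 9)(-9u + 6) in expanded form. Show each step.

(-7u - 8)(v - u - 8w - 9)(-9u + 6)
= (-7uv + 7u^2 + 56uw + 63u - 8v + 8u + 64w + 72)(-9u + 6)    [distributive law]
= (-7uv + 7u^2 + 56uw + 71u - 8v + 64w + 72)(-9u + 6)    [combine like terms]
= 63u^2v - 42uv - 63u^3 + 42u^2 - 504u^2w + 336uw - 639u^2 + 426u + 72uv - 48v - 576uw + 384w - 648u + 432    [distributive law]
= 63u^2v + 30uv - 63u^3 - 597u^2 - 504u^2w - 240uw - 222u - 48v + 384w + 432    [combine like terms]

63u^2v + 30uv - 63u^3 - 597u^2 - 504u^2w - 240uw - 222u - 48v + 384w + 432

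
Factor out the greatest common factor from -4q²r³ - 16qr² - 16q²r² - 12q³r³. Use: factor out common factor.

-4q²r³ - 16qr² - 16q²r² - 12q³r³
= 4(-q²r³ - 4qr² - 4q²r² - 3q³r³)    [factor out 4]
= 4qr²(-qr - 4 - 4q - 3q²r)    [factor out qr²]

4qr²(-qr - 4 - 4q - 3q²r)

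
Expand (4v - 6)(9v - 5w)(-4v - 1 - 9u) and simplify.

(4v - 6)(9v - 5w)(-4v - 1 - 9u)
= (36v^2 - 20vw - 54v + 30w)(-4v - 1 - 9u)    [distributive law]
= -144v^3 - 36v^2 - 324uv^2 + 80v^2w + 20vw + 180uvw + 216v^2 + 54v + 486uv - 120vw - 30w - 270uw    [distributive law]
= -144v^3 + 180v^2 - 324uv^2 + 80v^2w - 100vw + 180uvw + 54v + 486uv - 30w - 270uw    [combine like terms]

-144v^3 + 180v^2 - 324uv^2 + 80v^2w - 100vw + 180uvw + 54v + 486uv - 30w - 270uw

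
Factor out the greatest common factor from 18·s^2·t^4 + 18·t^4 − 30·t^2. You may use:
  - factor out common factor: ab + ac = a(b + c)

18·s^2·t^4 + 18·t^4 − 30·t^2
= 6(3·s^2·t^4 + 3·t^4 − 5·t^2)    [factor out 6]
= 6·t^2(3·s^2·t^2 + 3·t^2 − 5)    [factor out t^2]

6·t^2(3·s^2·t^2 + 3·t^2 − 5)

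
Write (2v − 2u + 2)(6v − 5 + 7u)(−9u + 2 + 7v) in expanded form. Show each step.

−94uv² + 38v² + 84v³ + 154uv − 66v − 116u²v − 244u² + 138u + 126u³ − 20

(2v − 2u + 2)(6v − 5 + 7u)(−9u + 2 + 7v)
= (12v² − 10v + 14uv − 12uv + 10u − 14u² + 12v − 10 + 14u)(−9u + 2 + 7v)    [distributive law]
= (12v² + 2v + 2uv + 24u − 14u² − 10)(−9u + 2 + 7v)    [combine like terms]
= −108uv² + 24v² + 84v³ − 18uv + 4v + 14v² − 18u²v + 4uv + 14uv² − 216u² + 48u + 168uv + 126u³ − 28u² − 98u²v + 90u − 20 − 70v    [distributive law]
= −94uv² + 38v² + 84v³ + 154uv − 66v − 116u²v − 244u² + 138u + 126u³ − 20    [combine like terms]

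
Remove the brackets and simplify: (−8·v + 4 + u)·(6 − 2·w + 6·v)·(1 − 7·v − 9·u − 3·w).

−192·v + 120·v^2 + 180·u·v + 144·v·w + 32·v^2·w − 148·u·v·w − 48·v·w^2 + 336·v^3 + 390·u·v^2 + 24 − 210·u − 80·w + 52·u·w + 24·w^2 − 54·u^2 + 18·u^2·w + 6·u·w^2 − 54·u^2·v

(−8·v + 4 + u)·(6 − 2·w + 6·v)·(1 − 7·v − 9·u − 3·w)
= (−48·v + 16·v·w − 48·v^2 + 24 − 8·w + 24·v + 6·u − 2·u·w + 6·u·v)·(1 − 7·v − 9·u − 3·w)    [distributive law]
= (−24·v + 16·v·w − 48·v^2 + 24 − 8·w + 6·u − 2·u·w + 6·u·v)·(1 − 7·v − 9·u − 3·w)    [combine like terms]
= −24·v + 168·v^2 + 216·u·v + 72·v·w + 16·v·w − 112·v^2·w − 144·u·v·w − 48·v·w^2 − 48·v^2 + 336·v^3 + 432·u·v^2 + 144·v^2·w + 24 − 168·v − 216·u − 72·w − 8·w + 56·v·w + 72·u·w + 24·w^2 + 6·u − 42·u·v − 54·u^2 − 18·u·w − 2·u·w + 14·u·v·w + 18·u^2·w + 6·u·w^2 + 6·u·v − 42·u·v^2 − 54·u^2·v − 18·u·v·w    [distributive law]
= −192·v + 120·v^2 + 180·u·v + 144·v·w + 32·v^2·w − 148·u·v·w − 48·v·w^2 + 336·v^3 + 390·u·v^2 + 24 − 210·u − 80·w + 52·u·w + 24·w^2 − 54·u^2 + 18·u^2·w + 6·u·w^2 − 54·u^2·v    [combine like terms]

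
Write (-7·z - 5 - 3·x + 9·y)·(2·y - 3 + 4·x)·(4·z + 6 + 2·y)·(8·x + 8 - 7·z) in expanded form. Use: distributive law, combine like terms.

-896·x·y·z² + 882·y·z² + 392·y·z³ - 2114·x·y·z - 176·y·z - 68·x·y²·z + 114·y²·z - 308·y²·z² + 1260·x·z² - 630·z² - 588·z³ + 254·x·z + 858·z - 560·x²·z² + 784·x·z³ - 1576·x²·z + 680·x²·y·z - 272·x·y - 1536·y + 752·x·y² + 272·y² + 192·x + 720 - 1104·x² + 1072·x²·y + 480·x²·y² - 384·x³·z - 576·x³ - 192·x³·y + 288·x·y³ + 288·y³ - 252·y³·z

(-7·z - 5 - 3·x + 9·y)·(2·y - 3 + 4·x)·(4·z + 6 + 2·y)·(8·x + 8 - 7·z)
= (-14·y·z + 21·z - 28·x·z - 10·y + 15 - 20·x - 6·x·y + 9·x - 12·x² + 18·y² - 27·y + 36·x·y)·(4·z + 6 + 2·y)·(8·x + 8 - 7·z)    [distributive law]
= (-14·y·z + 21·z - 28·x·z - 37·y + 15 - 11·x + 30·x·y - 12·x² + 18·y²)·(4·z + 6 + 2·y)·(8·x + 8 - 7·z)    [combine like terms]
= (-56·y·z² - 84·y·z - 28·y²·z + 84·z² + 126·z + 42·y·z - 112·x·z² - 168·x·z - 56·x·y·z - 148·y·z - 222·y - 74·y² + 60·z + 90 + 30·y - 44·x·z - 66·x - 22·x·y + 120·x·y·z + 180·x·y + 60·x·y² - 48·x²·z - 72·x² - 24·x²·y + 72·y²·z + 108·y² + 36·y³)·(8·x + 8 - 7·z)    [distributive law]
= (-56·y·z² - 190·y·z + 44·y²·z + 84·z² + 186·z - 112·x·z² - 212·x·z + 64·x·y·z - 192·y + 34·y² + 90 - 66·x + 158·x·y + 60·x·y² - 48·x²·z - 72·x² - 24·x²·y + 36·y³)·(8·x + 8 - 7·z)    [combine like terms]
= -448·x·y·z² - 448·y·z² + 392·y·z³ - 1520·x·y·z - 1520·y·z + 1330·y·z² + 352·x·y²·z + 352·y²·z - 308·y²·z² + 672·x·z² + 672·z² - 588·z³ + 1488·x·z + 1488·z - 1302·z² - 896·x²·z² - 896·x·z² + 784·x·z³ - 1696·x²·z - 1696·x·z + 1484·x·z² + 512·x²·y·z + 512·x·y·z - 448·x·y·z² - 1536·x·y - 1536·y + 1344·y·z + 272·x·y² + 272·y² - 238·y²·z + 720·x + 720 - 630·z - 528·x² - 528·x + 462·x·z + 1264·x²·y + 1264·x·y - 1106·x·y·z + 480·x²·y² + 480·x·y² - 420·x·y²·z - 384·x³·z - 384·x²·z + 336·x²·z² - 576·x³ - 576·x² + 504·x²·z - 192·x³·y - 192·x²·y + 168·x²·y·z + 288·x·y³ + 288·y³ - 252·y³·z    [distributive law]
= -896·x·y·z² + 882·y·z² + 392·y·z³ - 2114·x·y·z - 176·y·z - 68·x·y²·z + 114·y²·z - 308·y²·z² + 1260·x·z² - 630·z² - 588·z³ + 254·x·z + 858·z - 560·x²·z² + 784·x·z³ - 1576·x²·z + 680·x²·y·z - 272·x·y - 1536·y + 752·x·y² + 272·y² + 192·x + 720 - 1104·x² + 1072·x²·y + 480·x²·y² - 384·x³·z - 576·x³ - 192·x³·y + 288·x·y³ + 288·y³ - 252·y³·z    [combine like terms]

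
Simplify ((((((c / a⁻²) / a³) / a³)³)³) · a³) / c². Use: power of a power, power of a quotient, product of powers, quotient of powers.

((((((c / a⁻²) / a³) / a³)³)³) · a³) / c²
= (((((c / a⁻²) / a³) / a³)⁹) · a³) / c²    [power of a power]
= (((((c / a⁻²) / a³)⁹) / ((a³)⁹)) · a³) / c²    [power of a quotient]
= (((((c / a⁻²)⁹) / ((a³)⁹)) / ((a³)⁹)) · a³) / c²    [power of a quotient]
= (((((c⁹) / ((a⁻²)⁹)) / ((a³)⁹)) / ((a³)⁹)) · a³) / c²    [power of a quotient]
= ((((c⁹ / a⁻¹⁸) / ((a³)⁹)) / ((a³)⁹)) · a³) / c²    [power of a power]
= ((((c⁹ / a⁻¹⁸) / a²⁷) / ((a³)⁹)) · a³) / c²    [power of a power]
= ((((c⁹ / a⁻¹⁸) / a²⁷) / a²⁷) · a³) / c²    [power of a power]
= a⁻³³·c⁷    [quotient of powers; product of powers]

a⁻³³·c⁷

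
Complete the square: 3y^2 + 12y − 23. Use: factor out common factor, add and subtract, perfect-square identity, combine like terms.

3(y + 2)^2 − 35

3y^2 + 12y − 23
= 3(y^2 + 4y) − 23    [factor out 3 from the y-terms]
= 3(y^2 + 4y + 4 − 4) − 23    [add and subtract 4 inside the bracket]
= 3(y + 2)^2 − 12 − 23    [perfect-square identity]
= 3(y + 2)^2 − 35    [combine constants]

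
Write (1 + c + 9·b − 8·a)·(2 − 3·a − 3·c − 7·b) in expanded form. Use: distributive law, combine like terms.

2 − 19·a − c + 11·b + 21·a·c − 3·c^2 − 34·b·c + 29·a·b − 63·b^2 + 24·a^2

(1 + c + 9·b − 8·a)·(2 − 3·a − 3·c − 7·b)
= 2 − 3·a − 3·c − 7·b + 2·c − 3·a·c − 3·c^2 − 7·b·c + 18·b − 27·a·b − 27·b·c − 63·b^2 − 16·a + 24·a^2 + 24·a·c + 56·a·b    [distributive law]
= 2 − 19·a − c + 11·b + 21·a·c − 3·c^2 − 34·b·c + 29·a·b − 63·b^2 + 24·a^2    [combine like terms]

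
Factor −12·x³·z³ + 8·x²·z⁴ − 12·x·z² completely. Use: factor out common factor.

4·x·z²(−3·x²·z + 2·x·z² − 3)

−12·x³·z³ + 8·x²·z⁴ − 12·x·z²
= 4(−3·x³·z³ + 2·x²·z⁴ − 3·x·z²)    [factor out 4]
= 4·x·z²(−3·x²·z + 2·x·z² − 3)    [factor out x·z²]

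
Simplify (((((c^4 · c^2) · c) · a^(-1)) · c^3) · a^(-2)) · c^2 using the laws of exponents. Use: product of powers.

(((((c^4 · c^2) · c) · a^(-1)) · c^3) · a^(-2)) · c^2
= ((((c^6 · c) · a^(-1)) · c^3) · a^(-2)) · c^2    [product of powers]
= (((c^7 · a^(-1)) · c^3) · a^(-2)) · c^2    [product of powers]
= a^(-3)c^12    [product of powers]

a^(-3)c^12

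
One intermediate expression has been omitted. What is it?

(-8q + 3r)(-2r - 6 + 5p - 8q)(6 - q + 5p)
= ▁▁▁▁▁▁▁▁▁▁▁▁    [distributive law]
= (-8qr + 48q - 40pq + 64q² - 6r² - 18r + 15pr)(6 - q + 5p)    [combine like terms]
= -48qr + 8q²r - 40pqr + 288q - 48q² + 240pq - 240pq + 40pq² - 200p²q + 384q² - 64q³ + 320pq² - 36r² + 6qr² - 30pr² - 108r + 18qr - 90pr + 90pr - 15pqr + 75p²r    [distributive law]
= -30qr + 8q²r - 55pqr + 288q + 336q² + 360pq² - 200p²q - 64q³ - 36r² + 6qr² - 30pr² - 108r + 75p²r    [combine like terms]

By distributive law:

(16qr + 48q - 40pq + 64q² - 6r² - 18r + 15pr - 24qr)(6 - q + 5p)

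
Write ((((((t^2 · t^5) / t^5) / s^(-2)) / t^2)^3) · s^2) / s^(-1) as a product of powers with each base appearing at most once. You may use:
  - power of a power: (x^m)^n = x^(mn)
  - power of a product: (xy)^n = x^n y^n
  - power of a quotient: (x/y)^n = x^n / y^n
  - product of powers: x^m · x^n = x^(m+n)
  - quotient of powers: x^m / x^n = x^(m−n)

s^9

((((((t^2 · t^5) / t^5) / s^(-2)) / t^2)^3) · s^2) / s^(-1)
= ((((((t^2 · t^5) / t^5) / s^(-2))^3) / ((t^2)^3)) · s^2) / s^(-1)    [power of a quotient]
= ((((((t^2 · t^5) / t^5)^3) / ((s^(-2))^3)) / ((t^2)^3)) · s^2) / s^(-1)    [power of a quotient]
= ((((((t^2 · t^5)^3) / ((t^5)^3)) / ((s^(-2))^3)) / ((t^2)^3)) · s^2) / s^(-1)    [power of a quotient]
= (((((((t^2)^3) · ((t^5)^3)) / ((t^5)^3)) / ((s^(-2))^3)) / ((t^2)^3)) · s^2) / s^(-1)    [power of a product]
= (((((t^6 · ((t^5)^3)) / ((t^5)^3)) / ((s^(-2))^3)) / ((t^2)^3)) · s^2) / s^(-1)    [power of a power]
= (((((t^6 · t^15) / ((t^5)^3)) / ((s^(-2))^3)) / ((t^2)^3)) · s^2) / s^(-1)    [power of a power]
= ((((t^21 / ((t^5)^3)) / ((s^(-2))^3)) / ((t^2)^3)) · s^2) / s^(-1)    [product of powers]
= ((((t^21 / t^15) / ((s^(-2))^3)) / ((t^2)^3)) · s^2) / s^(-1)    [power of a power]
= (((t^6 / ((s^(-2))^3)) / ((t^2)^3)) · s^2) / s^(-1)    [quotient of powers]
= (((t^6 / s^(-6)) / ((t^2)^3)) · s^2) / s^(-1)    [power of a power]
= (((t^6 / s^(-6)) / t^6) · s^2) / s^(-1)    [power of a power]
= s^9    [quotient of powers; product of powers]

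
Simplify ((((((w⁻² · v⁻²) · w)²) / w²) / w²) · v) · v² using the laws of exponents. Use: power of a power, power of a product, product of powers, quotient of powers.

v⁻¹w⁻⁶

((((((w⁻² · v⁻²) · w)²) / w²) / w²) · v) · v²
= ((((((w⁻² · v⁻²)²) · (w²)) / w²) / w²) · v) · v²    [power of a product]
= (((((((w⁻²)²) · ((v⁻²)²)) · (w²)) / w²) / w²) · v) · v²    [power of a product]
= (((((w⁻⁴ · ((v⁻²)²)) · (w²)) / w²) / w²) · v) · v²    [power of a power]
= (((((w⁻⁴ · v⁻⁴) · (w²)) / w²) / w²) · v) · v²    [power of a power]
= v⁻¹w⁻⁶    [quotient of powers; product of powers]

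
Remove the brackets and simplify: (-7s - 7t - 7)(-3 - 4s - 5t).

49s + 28s² + 63st + 56t + 35t² + 21

(-7s - 7t - 7)(-3 - 4s - 5t)
= 21s + 28s² + 35st + 21t + 28st + 35t² + 21 + 28s + 35t    [distributive law]
= 49s + 28s² + 63st + 56t + 35t² + 21    [combine like terms]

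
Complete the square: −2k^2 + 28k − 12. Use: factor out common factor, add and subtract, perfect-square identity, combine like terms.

−2k^2 + 28k − 12
= −2(k^2 − 14k) − 12    [factor out -2 from the k-terms]
= −2(k^2 − 14k + 49 − 49) − 12    [add and subtract 49 inside the bracket]
= −2(k − 7)^2 + 98 − 12    [perfect-square identity]
= −2(k − 7)^2 + 86    [combine constants]

−2(k − 7)^2 + 86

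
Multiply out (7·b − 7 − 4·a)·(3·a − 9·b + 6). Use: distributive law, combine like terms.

(7·b − 7 − 4·a)·(3·a − 9·b + 6)
= 21·a·b − 63·b^2 + 42·b − 21·a + 63·b − 42 − 12·a^2 + 36·a·b − 24·a    [distributive law]
= 57·a·b − 63·b^2 + 105·b − 45·a − 42 − 12·a^2    [combine like terms]

57·a·b − 63·b^2 + 105·b − 45·a − 42 − 12·a^2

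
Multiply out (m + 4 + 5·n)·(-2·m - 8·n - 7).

(m + 4 + 5·n)·(-2·m - 8·n - 7)
= -2·m^2 - 8·m·n - 7·m - 8·m - 32·n - 28 - 10·m·n - 40·n^2 - 35·n    [distributive law]
= -2·m^2 - 18·m·n - 15·m - 67·n - 28 - 40·n^2    [combine like terms]

-2·m^2 - 18·m·n - 15·m - 67·n - 28 - 40·n^2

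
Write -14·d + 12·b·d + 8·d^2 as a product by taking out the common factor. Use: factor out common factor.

-14·d + 12·b·d + 8·d^2
= 2(-7·d + 6·b·d + 4·d^2)    [factor out 2]
= 2·d(-7 + 6·b + 4·d)    [factor out d]

2·d(-7 + 6·b + 4·d)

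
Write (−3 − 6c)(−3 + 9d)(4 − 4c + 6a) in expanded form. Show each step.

(−3 − 6c)(−3 + 9d)(4 − 4c + 6a)
= (9 − 27d + 18c − 54cd)(4 − 4c + 6a)    [distributive law]
= 36 − 36c + 54a − 108d + 108cd − 162ad + 72c − 72c² + 108ac − 216cd + 216c²d − 324acd    [distributive law]
= 36 + 36c + 54a − 108d − 108cd − 162ad − 72c² + 108ac + 216c²d − 324acd    [combine like terms]

36 + 36c + 54a − 108d − 108cd − 162ad − 72c² + 108ac + 216c²d − 324acd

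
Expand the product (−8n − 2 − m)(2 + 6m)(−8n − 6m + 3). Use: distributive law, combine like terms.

(−8n − 2 − m)(2 + 6m)(−8n − 6m + 3)
= (−16n − 48mn − 4 − 12m − 2m − 6m²)(−8n − 6m + 3)    [distributive law]
= (−16n − 48mn − 4 − 14m − 6m²)(−8n − 6m + 3)    [combine like terms]
= 128n² + 96mn − 48n + 384mn² + 288m²n − 144mn + 32n + 24m − 12 + 112mn + 84m² − 42m + 48m²n + 36m³ − 18m²    [distributive law]
= 128n² + 64mn − 16n + 384mn² + 336m²n − 18m − 12 + 66m² + 36m³    [combine like terms]

128n² + 64mn − 16n + 384mn² + 336m²n − 18m − 12 + 66m² + 36m³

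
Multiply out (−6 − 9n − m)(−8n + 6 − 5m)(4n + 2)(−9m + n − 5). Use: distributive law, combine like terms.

−1938mn^2 − 1320n^3 − 756n^2 + 442mn + 708n + 408m + 360 − 1908m^2n − 482m^2 − 2380mn^3 + 288n^4 − 1888m^2n^2 − 180m^3n − 90m^3

(−6 − 9n − m)(−8n + 6 − 5m)(4n + 2)(−9m + n − 5)
= (48n − 36 + 30m + 72n^2 − 54n + 45mn + 8mn − 6m + 5m^2)(4n + 2)(−9m + n − 5)    [distributive law]
= (−6n − 36 + 24m + 72n^2 + 53mn + 5m^2)(4n + 2)(−9m + n − 5)    [combine like terms]
= (−24n^2 − 12n − 144n − 72 + 96mn + 48m + 288n^3 + 144n^2 + 212mn^2 + 106mn + 20m^2n + 10m^2)(−9m + n − 5)    [distributive law]
= (120n^2 − 156n − 72 + 202mn + 48m + 288n^3 + 212mn^2 + 20m^2n + 10m^2)(−9m + n − 5)    [combine like terms]
= −1080mn^2 + 120n^3 − 600n^2 + 1404mn − 156n^2 + 780n + 648m − 72n + 360 − 1818m^2n + 202mn^2 − 1010mn − 432m^2 + 48mn − 240m − 2592mn^3 + 288n^4 − 1440n^3 − 1908m^2n^2 + 212mn^3 − 1060mn^2 − 180m^3n + 20m^2n^2 − 100m^2n − 90m^3 + 10m^2n − 50m^2    [distributive law]
= −1938mn^2 − 1320n^3 − 756n^2 + 442mn + 708n + 408m + 360 − 1908m^2n − 482m^2 − 2380mn^3 + 288n^4 − 1888m^2n^2 − 180m^3n − 90m^3    [combine like terms]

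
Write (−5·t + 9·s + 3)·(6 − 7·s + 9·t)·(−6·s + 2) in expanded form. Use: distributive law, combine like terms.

250·s·t − 6·t − 696·s^2·t + 270·s·t^2 − 90·t^2 − 324·s^2 − 42·s + 378·s^3 + 36

(−5·t + 9·s + 3)·(6 − 7·s + 9·t)·(−6·s + 2)
= (−30·t + 35·s·t − 45·t^2 + 54·s − 63·s^2 + 81·s·t + 18 − 21·s + 27·t)·(−6·s + 2)    [distributive law]
= (−3·t + 116·s·t − 45·t^2 + 33·s − 63·s^2 + 18)·(−6·s + 2)    [combine like terms]
= 18·s·t − 6·t − 696·s^2·t + 232·s·t + 270·s·t^2 − 90·t^2 − 198·s^2 + 66·s + 378·s^3 − 126·s^2 − 108·s + 36    [distributive law]
= 250·s·t − 6·t − 696·s^2·t + 270·s·t^2 − 90·t^2 − 324·s^2 − 42·s + 378·s^3 + 36    [combine like terms]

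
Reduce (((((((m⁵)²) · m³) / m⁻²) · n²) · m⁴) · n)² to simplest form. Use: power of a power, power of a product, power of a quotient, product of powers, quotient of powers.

m³⁸·n⁶

(((((((m⁵)²) · m³) / m⁻²) · n²) · m⁴) · n)²
= (((((((m⁵)²) · m³) / m⁻²) · n²) · m⁴)²) · (n²)    [power of a product]
= (((((((m⁵)²) · m³) / m⁻²) · n²)²) · ((m⁴)²)) · (n²)    [power of a product]
= (((((((m⁵)²) · m³) / m⁻²)²) · ((n²)²)) · ((m⁴)²)) · (n²)    [power of a product]
= (((((((m⁵)²) · m³)²) / ((m⁻²)²)) · ((n²)²)) · ((m⁴)²)) · (n²)    [power of a quotient]
= (((((((m⁵)²)²) · ((m³)²)) / ((m⁻²)²)) · ((n²)²)) · ((m⁴)²)) · (n²)    [power of a product]
= ((((((m⁵)⁴) · ((m³)²)) / ((m⁻²)²)) · ((n²)²)) · ((m⁴)²)) · (n²)    [power of a power]
= ((((m²⁰ · ((m³)²)) / ((m⁻²)²)) · ((n²)²)) · ((m⁴)²)) · (n²)    [power of a power]
= ((((m²⁰ · m⁶) / ((m⁻²)²)) · ((n²)²)) · ((m⁴)²)) · (n²)    [power of a power]
= (((m²⁶ / ((m⁻²)²)) · ((n²)²)) · ((m⁴)²)) · (n²)    [product of powers]
= (((m²⁶ / m⁻⁴) · ((n²)²)) · ((m⁴)²)) · (n²)    [power of a power]
= ((m³⁰ · ((n²)²)) · ((m⁴)²)) · (n²)    [quotient of powers]
= ((m³⁰ · n⁴) · ((m⁴)²)) · (n²)    [power of a power]
= ((m³⁰ · n⁴) · m⁸) · (n²)    [power of a power]
= m³⁸·n⁶    [product of powers]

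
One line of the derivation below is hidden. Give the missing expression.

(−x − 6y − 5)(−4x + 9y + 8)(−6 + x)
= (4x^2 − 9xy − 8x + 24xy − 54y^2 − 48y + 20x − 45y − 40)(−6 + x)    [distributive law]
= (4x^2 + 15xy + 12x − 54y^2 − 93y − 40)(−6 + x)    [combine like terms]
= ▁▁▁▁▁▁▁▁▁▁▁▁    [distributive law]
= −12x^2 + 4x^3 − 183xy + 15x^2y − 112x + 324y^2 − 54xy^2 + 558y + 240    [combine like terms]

By distributive law:

−24x^2 + 4x^3 − 90xy + 15x^2y − 72x + 12x^2 + 324y^2 − 54xy^2 + 558y − 93xy + 240 − 40x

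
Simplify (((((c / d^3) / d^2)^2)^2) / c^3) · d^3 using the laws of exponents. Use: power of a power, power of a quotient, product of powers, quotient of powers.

(((((c / d^3) / d^2)^2)^2) / c^3) · d^3
= ((((c / d^3) / d^2)^4) / c^3) · d^3    [power of a power]
= ((((c / d^3)^4) / ((d^2)^4)) / c^3) · d^3    [power of a quotient]
= ((((c^4) / ((d^3)^4)) / ((d^2)^4)) / c^3) · d^3    [power of a quotient]
= (((c^4 / d^12) / ((d^2)^4)) / c^3) · d^3    [power of a power]
= (((c^4 / d^12) / d^8) / c^3) · d^3    [power of a power]
= cd^(-17)    [quotient of powers; product of powers]

cd^(-17)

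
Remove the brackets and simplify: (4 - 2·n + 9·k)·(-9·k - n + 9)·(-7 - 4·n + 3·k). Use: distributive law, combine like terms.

-207·k - 309·k·n + 702·k^2 + 10·n + 74·n^2 - 252 - 30·k·n^2 + 351·k^2·n - 8·n^3 - 243·k^3

(4 - 2·n + 9·k)·(-9·k - n + 9)·(-7 - 4·n + 3·k)
= (-36·k - 4·n + 36 + 18·k·n + 2·n^2 - 18·n - 81·k^2 - 9·k·n + 81·k)·(-7 - 4·n + 3·k)    [distributive law]
= (45·k - 22·n + 36 + 9·k·n + 2·n^2 - 81·k^2)·(-7 - 4·n + 3·k)    [combine like terms]
= -315·k - 180·k·n + 135·k^2 + 154·n + 88·n^2 - 66·k·n - 252 - 144·n + 108·k - 63·k·n - 36·k·n^2 + 27·k^2·n - 14·n^2 - 8·n^3 + 6·k·n^2 + 567·k^2 + 324·k^2·n - 243·k^3    [distributive law]
= -207·k - 309·k·n + 702·k^2 + 10·n + 74·n^2 - 252 - 30·k·n^2 + 351·k^2·n - 8·n^3 - 243·k^3    [combine like terms]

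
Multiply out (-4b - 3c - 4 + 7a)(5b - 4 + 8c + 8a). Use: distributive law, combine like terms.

(-4b - 3c - 4 + 7a)(5b - 4 + 8c + 8a)
= -20b² + 16b - 32bc - 32ab - 15bc + 12c - 24c² - 24ac - 20b + 16 - 32c - 32a + 35ab - 28a + 56ac + 56a²    [distributive law]
= -20b² - 4b - 47bc + 3ab - 20c - 24c² + 32ac + 16 - 60a + 56a²    [combine like terms]

-20b² - 4b - 47bc + 3ab - 20c - 24c² + 32ac + 16 - 60a + 56a²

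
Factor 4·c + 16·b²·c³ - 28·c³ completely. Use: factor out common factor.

4·c(1 + 4·b²·c² - 7·c²)

4·c + 16·b²·c³ - 28·c³
= 4(c + 4·b²·c³ - 7·c³)    [factor out 4]
= 4·c(1 + 4·b²·c² - 7·c²)    [factor out c]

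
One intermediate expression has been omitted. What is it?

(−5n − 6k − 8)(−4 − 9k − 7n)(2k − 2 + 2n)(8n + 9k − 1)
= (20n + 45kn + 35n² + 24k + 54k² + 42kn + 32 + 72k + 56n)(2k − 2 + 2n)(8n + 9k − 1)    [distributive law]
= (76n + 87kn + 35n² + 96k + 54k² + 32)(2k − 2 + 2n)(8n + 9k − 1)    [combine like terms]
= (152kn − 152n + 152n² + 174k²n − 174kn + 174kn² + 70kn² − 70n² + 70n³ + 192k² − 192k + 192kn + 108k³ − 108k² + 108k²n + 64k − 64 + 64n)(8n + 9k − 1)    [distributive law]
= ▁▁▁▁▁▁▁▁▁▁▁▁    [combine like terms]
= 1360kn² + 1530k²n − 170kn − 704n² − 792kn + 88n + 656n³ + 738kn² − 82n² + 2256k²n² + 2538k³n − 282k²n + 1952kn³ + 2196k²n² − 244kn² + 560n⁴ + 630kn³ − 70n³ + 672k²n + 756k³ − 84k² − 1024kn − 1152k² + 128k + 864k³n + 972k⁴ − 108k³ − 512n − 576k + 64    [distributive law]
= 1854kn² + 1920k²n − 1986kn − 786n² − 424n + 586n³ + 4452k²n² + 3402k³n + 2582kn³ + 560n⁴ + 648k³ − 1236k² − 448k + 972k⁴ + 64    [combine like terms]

After combine like terms, the bracketed line is:

(170kn − 88n + 82n² + 282k²n + 244kn² + 70n³ + 84k² − 128k + 108k³ − 64)(8n + 9k − 1)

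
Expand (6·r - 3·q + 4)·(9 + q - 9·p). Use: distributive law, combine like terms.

54·r + 6·q·r - 54·p·r - 23·q - 3·q^2 + 27·p·q + 36 - 36·p

(6·r - 3·q + 4)·(9 + q - 9·p)
= 54·r + 6·q·r - 54·p·r - 27·q - 3·q^2 + 27·p·q + 36 + 4·q - 36·p    [distributive law]
= 54·r + 6·q·r - 54·p·r - 23·q - 3·q^2 + 27·p·q + 36 - 36·p    [combine like terms]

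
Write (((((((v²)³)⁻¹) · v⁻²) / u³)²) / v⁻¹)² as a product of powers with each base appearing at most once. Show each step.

(((((((v²)³)⁻¹) · v⁻²) / u³)²) / v⁻¹)²
= (((((((v²)³)⁻¹) · v⁻²) / u³)²)²) / ((v⁻¹)²)    [power of a quotient]
= ((((((v²)³)⁻¹) · v⁻²) / u³)⁴) / ((v⁻¹)²)    [power of a power]
= ((((((v²)³)⁻¹) · v⁻²)⁴) / ((u³)⁴)) / ((v⁻¹)²)    [power of a quotient]
= ((((((v²)³)⁻¹)⁴) · ((v⁻²)⁴)) / ((u³)⁴)) / ((v⁻¹)²)    [power of a product]
= (((((v²)³)⁻⁴) · ((v⁻²)⁴)) / ((u³)⁴)) / ((v⁻¹)²)    [power of a power]
= ((((v²)⁻¹²) · ((v⁻²)⁴)) / ((u³)⁴)) / ((v⁻¹)²)    [power of a power]
= ((v⁻²⁴ · ((v⁻²)⁴)) / ((u³)⁴)) / ((v⁻¹)²)    [power of a power]
= ((v⁻²⁴ · v⁻⁸) / ((u³)⁴)) / ((v⁻¹)²)    [power of a power]
= (v⁻³² / ((u³)⁴)) / ((v⁻¹)²)    [product of powers]
= (v⁻³² / u¹²) / ((v⁻¹)²)    [power of a power]
= (v⁻³² / u¹²) / v⁻²    [power of a power]
= u⁻¹²·v⁻³⁰    [quotient of powers]

u⁻¹²·v⁻³⁰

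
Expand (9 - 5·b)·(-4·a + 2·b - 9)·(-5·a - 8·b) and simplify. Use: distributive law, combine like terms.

(9 - 5·b)·(-4·a + 2·b - 9)·(-5·a - 8·b)
= (-36·a + 18·b - 81 + 20·a·b - 10·b² + 45·b)·(-5·a - 8·b)    [distributive law]
= (-36·a + 63·b - 81 + 20·a·b - 10·b²)·(-5·a - 8·b)    [combine like terms]
= 180·a² + 288·a·b - 315·a·b - 504·b² + 405·a + 648·b - 100·a²·b - 160·a·b² + 50·a·b² + 80·b³    [distributive law]
= 180·a² - 27·a·b - 504·b² + 405·a + 648·b - 100·a²·b - 110·a·b² + 80·b³    [combine like terms]

180·a² - 27·a·b - 504·b² + 405·a + 648·b - 100·a²·b - 110·a·b² + 80·b³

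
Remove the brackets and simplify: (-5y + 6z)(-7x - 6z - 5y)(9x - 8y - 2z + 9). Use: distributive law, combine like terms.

(-5y + 6z)(-7x - 6z - 5y)(9x - 8y - 2z + 9)
= (35xy + 30yz + 25y² - 42xz - 36z² - 30yz)(9x - 8y - 2z + 9)    [distributive law]
= (35xy + 25y² - 42xz - 36z²)(9x - 8y - 2z + 9)    [combine like terms]
= 315x²y - 280xy² - 70xyz + 315xy + 225xy² - 200y³ - 50y²z + 225y² - 378x²z + 336xyz + 84xz² - 378xz - 324xz² + 288yz² + 72z³ - 324z²    [distributive law]
= 315x²y - 55xy² + 266xyz + 315xy - 200y³ - 50y²z + 225y² - 378x²z - 240xz² - 378xz + 288yz² + 72z³ - 324z²    [combine like terms]

315x²y - 55xy² + 266xyz + 315xy - 200y³ - 50y²z + 225y² - 378x²z - 240xz² - 378xz + 288yz² + 72z³ - 324z²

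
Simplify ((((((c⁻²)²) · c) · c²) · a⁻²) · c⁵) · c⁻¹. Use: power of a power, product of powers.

a⁻²c³

((((((c⁻²)²) · c) · c²) · a⁻²) · c⁵) · c⁻¹
= ((((c⁻⁴ · c) · c²) · a⁻²) · c⁵) · c⁻¹    [power of a power]
= (((c⁻³ · c²) · a⁻²) · c⁵) · c⁻¹    [product of powers]
= ((c⁻¹ · a⁻²) · c⁵) · c⁻¹    [product of powers]
= a⁻²c³    [product of powers]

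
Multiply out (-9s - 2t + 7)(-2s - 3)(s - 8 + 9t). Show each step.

(-9s - 2t + 7)(-2s - 3)(s - 8 + 9t)
= (18s^2 + 27s + 4st + 6t - 14s - 21)(s - 8 + 9t)    [distributive law]
= (18s^2 + 13s + 4st + 6t - 21)(s - 8 + 9t)    [combine like terms]
= 18s^3 - 144s^2 + 162s^2t + 13s^2 - 104s + 117st + 4s^2t - 32st + 36st^2 + 6st - 48t + 54t^2 - 21s + 168 - 189t    [distributive law]
= 18s^3 - 131s^2 + 166s^2t - 125s + 91st + 36st^2 - 237t + 54t^2 + 168    [combine like terms]

18s^3 - 131s^2 + 166s^2t - 125s + 91st + 36st^2 - 237t + 54t^2 + 168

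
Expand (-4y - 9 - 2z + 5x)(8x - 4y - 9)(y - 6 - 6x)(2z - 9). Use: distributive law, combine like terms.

(-4y - 9 - 2z + 5x)(8x - 4y - 9)(y - 6 - 6x)(2z - 9)
= (-32xy + 16y^2 + 36y - 72x + 36y + 81 - 16xz + 8yz + 18z + 40x^2 - 20xy - 45x)(y - 6 - 6x)(2z - 9)    [distributive law]
= (-52xy + 16y^2 + 72y - 117x + 81 - 16xz + 8yz + 18z + 40x^2)(y - 6 - 6x)(2z - 9)    [combine like terms]
= (-52xy^2 + 312xy + 312x^2y + 16y^3 - 96y^2 - 96xy^2 + 72y^2 - 432y - 432xy - 117xy + 702x + 702x^2 + 81y - 486 - 486x - 16xyz + 96xz + 96x^2z + 8y^2z - 48yz - 48xyz + 18yz - 108z - 108xz + 40x^2y - 240x^2 - 240x^3)(2z - 9)    [distributive law]
= (-148xy^2 - 237xy + 352x^2y + 16y^3 - 24y^2 - 351y + 216x + 462x^2 - 486 - 64xyz - 12xz + 96x^2z + 8y^2z - 30yz - 108z - 240x^3)(2z - 9)    [combine like terms]
= -296xy^2z + 1332xy^2 - 474xyz + 2133xy + 704x^2yz - 3168x^2y + 32y^3z - 144y^3 - 48y^2z + 216y^2 - 702yz + 3159y + 432xz - 1944x + 924x^2z - 4158x^2 - 972z + 4374 - 128xyz^2 + 576xyz - 24xz^2 + 108xz + 192x^2z^2 - 864x^2z + 16y^2z^2 - 72y^2z - 60yz^2 + 270yz - 216z^2 + 972z - 480x^3z + 2160x^3    [distributive law]
= -296xy^2z + 1332xy^2 + 102xyz + 2133xy + 704x^2yz - 3168x^2y + 32y^3z - 144y^3 - 120y^2z + 216y^2 - 432yz + 3159y + 540xz - 1944x + 60x^2z - 4158x^2 + 4374 - 128xyz^2 - 24xz^2 + 192x^2z^2 + 16y^2z^2 - 60yz^2 - 216z^2 - 480x^3z + 2160x^3    [combine like terms]

-296xy^2z + 1332xy^2 + 102xyz + 2133xy + 704x^2yz - 3168x^2y + 32y^3z - 144y^3 - 120y^2z + 216y^2 - 432yz + 3159y + 540xz - 1944x + 60x^2z - 4158x^2 + 4374 - 128xyz^2 - 24xz^2 + 192x^2z^2 + 16y^2z^2 - 60yz^2 - 216z^2 - 480x^3z + 2160x^3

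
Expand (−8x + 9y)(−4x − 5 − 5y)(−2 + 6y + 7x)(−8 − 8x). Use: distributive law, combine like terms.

(−8x + 9y)(−4x − 5 − 5y)(−2 + 6y + 7x)(−8 − 8x)
= (32x^2 + 40x + 40xy − 36xy − 45y − 45y^2)(−2 + 6y + 7x)(−8 − 8x)    [distributive law]
= (32x^2 + 40x + 4xy − 45y − 45y^2)(−2 + 6y + 7x)(−8 − 8x)    [combine like terms]
= (−64x^2 + 192x^2y + 224x^3 − 80x + 240xy + 280x^2 − 8xy + 24xy^2 + 28x^2y + 90y − 270y^2 − 315xy + 90y^2 − 270y^3 − 315xy^2)(−8 − 8x)    [distributive law]
= (216x^2 + 220x^2y + 224x^3 − 80x − 83xy − 291xy^2 + 90y − 180y^2 − 270y^3)(−8 − 8x)    [combine like terms]
= −1728x^2 − 1728x^3 − 1760x^2y − 1760x^3y − 1792x^3 − 1792x^4 + 640x + 640x^2 + 664xy + 664x^2y + 2328xy^2 + 2328x^2y^2 − 720y − 720xy + 1440y^2 + 1440xy^2 + 2160y^3 + 2160xy^3    [distributive law]
= −1088x^2 − 3520x^3 − 1096x^2y − 1760x^3y − 1792x^4 + 640x − 56xy + 3768xy^2 + 2328x^2y^2 − 720y + 1440y^2 + 2160y^3 + 2160xy^3    [combine like terms]

−1088x^2 − 3520x^3 − 1096x^2y − 1760x^3y − 1792x^4 + 640x − 56xy + 3768xy^2 + 2328x^2y^2 − 720y + 1440y^2 + 2160y^3 + 2160xy^3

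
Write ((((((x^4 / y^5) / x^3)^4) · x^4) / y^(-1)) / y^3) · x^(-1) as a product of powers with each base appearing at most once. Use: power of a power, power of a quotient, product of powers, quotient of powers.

((((((x^4 / y^5) / x^3)^4) · x^4) / y^(-1)) / y^3) · x^(-1)
= ((((((x^4 / y^5)^4) / ((x^3)^4)) · x^4) / y^(-1)) / y^3) · x^(-1)    [power of a quotient]
= (((((((x^4)^4) / ((y^5)^4)) / ((x^3)^4)) · x^4) / y^(-1)) / y^3) · x^(-1)    [power of a quotient]
= (((((x^16 / ((y^5)^4)) / ((x^3)^4)) · x^4) / y^(-1)) / y^3) · x^(-1)    [power of a power]
= (((((x^16 / y^20) / ((x^3)^4)) · x^4) / y^(-1)) / y^3) · x^(-1)    [power of a power]
= (((((x^16 / y^20) / x^12) · x^4) / y^(-1)) / y^3) · x^(-1)    [power of a power]
= x^7y^(-22)    [quotient of powers; product of powers]

x^7y^(-22)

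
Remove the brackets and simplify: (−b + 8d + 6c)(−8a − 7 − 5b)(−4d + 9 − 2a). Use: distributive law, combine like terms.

(−b + 8d + 6c)(−8a − 7 − 5b)(−4d + 9 − 2a)
= (8ab + 7b + 5b^2 − 64ad − 56d − 40bd − 48ac − 42c − 30bc)(−4d + 9 − 2a)    [distributive law]
= −32abd + 72ab − 16a^2b − 28bd + 63b − 14ab − 20b^2d + 45b^2 − 10ab^2 + 256ad^2 − 576ad + 128a^2d + 224d^2 − 504d + 112ad + 160bd^2 − 360bd + 80abd + 192acd − 432ac + 96a^2c + 168cd − 378c + 84ac + 120bcd − 270bc + 60abc    [distributive law]
= 48abd + 58ab − 16a^2b − 388bd + 63b − 20b^2d + 45b^2 − 10ab^2 + 256ad^2 − 464ad + 128a^2d + 224d^2 − 504d + 160bd^2 + 192acd − 348ac + 96a^2c + 168cd − 378c + 120bcd − 270bc + 60abc    [combine like terms]

48abd + 58ab − 16a^2b − 388bd + 63b − 20b^2d + 45b^2 − 10ab^2 + 256ad^2 − 464ad + 128a^2d + 224d^2 − 504d + 160bd^2 + 192acd − 348ac + 96a^2c + 168cd − 378c + 120bcd − 270bc + 60abc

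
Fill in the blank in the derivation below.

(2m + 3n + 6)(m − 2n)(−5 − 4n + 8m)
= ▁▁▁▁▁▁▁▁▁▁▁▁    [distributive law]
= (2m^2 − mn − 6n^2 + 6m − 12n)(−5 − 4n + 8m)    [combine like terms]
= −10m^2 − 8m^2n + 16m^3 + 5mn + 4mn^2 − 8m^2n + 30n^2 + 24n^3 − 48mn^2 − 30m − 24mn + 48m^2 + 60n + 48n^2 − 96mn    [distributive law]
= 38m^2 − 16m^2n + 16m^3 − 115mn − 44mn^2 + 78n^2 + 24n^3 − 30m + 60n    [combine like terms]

By distributive law:

(2m^2 − 4mn + 3mn − 6n^2 + 6m − 12n)(−5 − 4n + 8m)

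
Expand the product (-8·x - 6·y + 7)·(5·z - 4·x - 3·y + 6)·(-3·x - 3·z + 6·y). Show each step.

24·x^2·z + 120·x·z^2 - 294·x·y·z - 96·x^3 + 48·x^2·y + 234·x·y^2 + 228·x^2 + 123·x·z - 285·x·y + 90·y·z^2 - 234·y^2·z + 108·y^3 + 381·y·z - 342·y^2 - 105·z^2 - 126·x - 126·z + 252·y

(-8·x - 6·y + 7)·(5·z - 4·x - 3·y + 6)·(-3·x - 3·z + 6·y)
= (-40·x·z + 32·x^2 + 24·x·y - 48·x - 30·y·z + 24·x·y + 18·y^2 - 36·y + 35·z - 28·x - 21·y + 42)·(-3·x - 3·z + 6·y)    [distributive law]
= (-40·x·z + 32·x^2 + 48·x·y - 76·x - 30·y·z + 18·y^2 - 57·y + 35·z + 42)·(-3·x - 3·z + 6·y)    [combine like terms]
= 120·x^2·z + 120·x·z^2 - 240·x·y·z - 96·x^3 - 96·x^2·z + 192·x^2·y - 144·x^2·y - 144·x·y·z + 288·x·y^2 + 228·x^2 + 228·x·z - 456·x·y + 90·x·y·z + 90·y·z^2 - 180·y^2·z - 54·x·y^2 - 54·y^2·z + 108·y^3 + 171·x·y + 171·y·z - 342·y^2 - 105·x·z - 105·z^2 + 210·y·z - 126·x - 126·z + 252·y    [distributive law]
= 24·x^2·z + 120·x·z^2 - 294·x·y·z - 96·x^3 + 48·x^2·y + 234·x·y^2 + 228·x^2 + 123·x·z - 285·x·y + 90·y·z^2 - 234·y^2·z + 108·y^3 + 381·y·z - 342·y^2 - 105·z^2 - 126·x - 126·z + 252·y    [combine like terms]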